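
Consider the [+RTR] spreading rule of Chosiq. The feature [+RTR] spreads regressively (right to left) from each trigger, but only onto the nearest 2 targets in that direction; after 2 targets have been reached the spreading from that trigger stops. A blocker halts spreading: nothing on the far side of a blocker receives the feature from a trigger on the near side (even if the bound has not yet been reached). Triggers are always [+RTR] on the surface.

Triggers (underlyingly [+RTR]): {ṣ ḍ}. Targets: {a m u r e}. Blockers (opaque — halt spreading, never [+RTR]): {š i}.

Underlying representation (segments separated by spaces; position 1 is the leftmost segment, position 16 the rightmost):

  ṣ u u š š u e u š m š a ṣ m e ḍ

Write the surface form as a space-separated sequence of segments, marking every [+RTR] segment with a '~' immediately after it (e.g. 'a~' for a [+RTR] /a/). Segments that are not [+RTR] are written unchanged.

ṣ~ u u š š u e u š m š a~ ṣ~ m~ e~ ḍ~

From /ṣ/ at 1 leftward: word edge.
From /ṣ/ at 13 leftward: 12 /a/ → [+RTR]; 11 /š/ blocks.
From /ḍ/ at 16 leftward: 15 /e/ → [+RTR]; 14 /m/ → [+RTR]; bound reached.
Targets with no active source: positions 2 3 6 7 8 10 stay [-emphatic].
[+RTR] positions on the surface: 1 12 13 14 15 16.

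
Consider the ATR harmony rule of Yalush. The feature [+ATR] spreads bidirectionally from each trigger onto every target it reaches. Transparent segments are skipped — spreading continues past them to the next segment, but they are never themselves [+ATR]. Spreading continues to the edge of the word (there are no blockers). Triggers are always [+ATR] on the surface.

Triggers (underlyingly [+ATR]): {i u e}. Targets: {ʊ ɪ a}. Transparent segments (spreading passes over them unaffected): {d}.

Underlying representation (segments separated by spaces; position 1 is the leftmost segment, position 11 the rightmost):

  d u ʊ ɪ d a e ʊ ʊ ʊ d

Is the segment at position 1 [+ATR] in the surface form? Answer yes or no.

no

From /u/ at 2 rightward: 3 /ʊ/ → [+ATR]; 4 /ɪ/ → [+ATR]; 5 /d/ transparent; 6 /a/ → [+ATR]; 7 /e/ is itself a trigger — this domain ends here.
From /u/ at 2 leftward: 1 /d/ transparent; word edge.
From /e/ at 7 rightward: 8 /ʊ/ → [+ATR]; 9 /ʊ/ → [+ATR]; 10 /ʊ/ → [+ATR]; 11 /d/ transparent; word edge.
From /e/ at 7 leftward: 6 /a/ → [+ATR]; 5 /d/ transparent; 4 /ɪ/ → [+ATR]; 3 /ʊ/ → [+ATR]; 2 /u/ is itself a trigger — this domain ends here.
[+ATR] positions on the surface: 2 3 4 6 7 8 9 10.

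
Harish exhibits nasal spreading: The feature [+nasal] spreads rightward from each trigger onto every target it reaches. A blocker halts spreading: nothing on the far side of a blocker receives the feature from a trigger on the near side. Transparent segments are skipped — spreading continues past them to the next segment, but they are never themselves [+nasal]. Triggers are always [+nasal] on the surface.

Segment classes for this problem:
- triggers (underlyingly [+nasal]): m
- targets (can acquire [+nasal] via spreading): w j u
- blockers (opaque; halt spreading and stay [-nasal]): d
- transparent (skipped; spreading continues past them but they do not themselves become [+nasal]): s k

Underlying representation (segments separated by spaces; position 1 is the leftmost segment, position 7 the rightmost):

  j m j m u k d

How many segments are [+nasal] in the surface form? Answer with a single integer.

From /m/ at 2 rightward: 3 /j/ → [+nasal]; 4 /m/ is itself a trigger — this domain ends here.
From /m/ at 4 rightward: 5 /u/ → [+nasal]; 6 /k/ transparent; 7 /d/ blocks.
Target with no active source: position 1 stays [-nasal].
[+nasal] positions on the surface: 2 3 4 5.

4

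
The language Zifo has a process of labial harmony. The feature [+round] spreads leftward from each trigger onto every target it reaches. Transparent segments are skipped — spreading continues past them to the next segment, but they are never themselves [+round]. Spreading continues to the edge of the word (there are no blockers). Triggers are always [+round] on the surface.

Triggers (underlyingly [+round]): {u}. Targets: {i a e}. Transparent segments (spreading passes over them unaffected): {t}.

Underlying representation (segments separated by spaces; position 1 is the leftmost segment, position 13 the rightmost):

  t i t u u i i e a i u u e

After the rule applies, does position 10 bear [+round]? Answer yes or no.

yes

From /u/ at 4 leftward: 3 /t/ transparent; 2 /i/ → [+round]; 1 /t/ transparent; word edge.
From /u/ at 5 leftward: 4 /u/ is itself a trigger — this domain ends here.
From /u/ at 11 leftward: 10 /i/ → [+round]; 9 /a/ → [+round]; 8 /e/ → [+round]; 7 /i/ → [+round]; 6 /i/ → [+round]; 5 /u/ is itself a trigger — this domain ends here.
From /u/ at 12 leftward: 11 /u/ is itself a trigger — this domain ends here.
Target with no active source: position 13 stays [-round].
[+round] positions on the surface: 2 4 5 6 7 8 9 10 11 12.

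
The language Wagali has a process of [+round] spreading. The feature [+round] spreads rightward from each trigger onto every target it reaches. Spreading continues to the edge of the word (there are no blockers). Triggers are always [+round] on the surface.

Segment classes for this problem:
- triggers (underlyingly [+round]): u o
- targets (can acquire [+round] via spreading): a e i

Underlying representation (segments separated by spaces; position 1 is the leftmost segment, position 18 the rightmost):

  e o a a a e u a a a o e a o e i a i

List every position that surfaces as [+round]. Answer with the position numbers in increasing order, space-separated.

2 3 4 5 6 7 8 9 10 11 12 13 14 15 16 17 18

From /o/ at 2 rightward: 3 /a/ → [+round]; 4 /a/ → [+round]; 5 /a/ → [+round]; 6 /e/ → [+round]; 7 /u/ is itself a trigger — this domain ends here.
From /u/ at 7 rightward: 8 /a/ → [+round]; 9 /a/ → [+round]; 10 /a/ → [+round]; 11 /o/ is itself a trigger — this domain ends here.
From /o/ at 11 rightward: 12 /e/ → [+round]; 13 /a/ → [+round]; 14 /o/ is itself a trigger — this domain ends here.
From /o/ at 14 rightward: 15 /e/ → [+round]; 16 /i/ → [+round]; 17 /a/ → [+round]; 18 /i/ → [+round]; word edge.
Target with no active source: position 1 stays [-round].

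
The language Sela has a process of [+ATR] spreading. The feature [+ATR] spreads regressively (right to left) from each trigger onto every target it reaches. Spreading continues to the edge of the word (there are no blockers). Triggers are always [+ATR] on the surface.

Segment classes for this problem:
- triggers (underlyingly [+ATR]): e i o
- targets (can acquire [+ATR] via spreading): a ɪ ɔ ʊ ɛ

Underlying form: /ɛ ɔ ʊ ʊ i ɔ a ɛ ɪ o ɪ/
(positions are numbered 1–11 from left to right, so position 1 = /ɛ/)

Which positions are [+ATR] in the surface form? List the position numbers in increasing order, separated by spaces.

From /i/ at 5 leftward: 4 /ʊ/ → [+ATR]; 3 /ʊ/ → [+ATR]; 2 /ɔ/ → [+ATR]; 1 /ɛ/ → [+ATR]; word edge.
From /o/ at 10 leftward: 9 /ɪ/ → [+ATR]; 8 /ɛ/ → [+ATR]; 7 /a/ → [+ATR]; 6 /ɔ/ → [+ATR]; 5 /i/ is itself a trigger — this domain ends here.
Target with no active source: position 11 stays [-ATR].

1 2 3 4 5 6 7 8 9 10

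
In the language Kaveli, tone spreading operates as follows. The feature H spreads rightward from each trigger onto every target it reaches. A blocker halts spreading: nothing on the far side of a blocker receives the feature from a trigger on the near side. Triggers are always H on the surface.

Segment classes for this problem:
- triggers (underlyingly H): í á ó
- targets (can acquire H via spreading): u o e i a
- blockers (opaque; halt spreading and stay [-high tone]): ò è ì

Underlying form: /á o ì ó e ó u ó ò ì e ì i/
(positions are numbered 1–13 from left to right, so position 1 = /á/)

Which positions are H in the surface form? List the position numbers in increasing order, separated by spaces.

From /á/ at 1 rightward: 2 /o/ → H; 3 /ì/ blocks.
From /ó/ at 4 rightward: 5 /e/ → H; 6 /ó/ is itself a trigger — this domain ends here.
From /ó/ at 6 rightward: 7 /u/ → H; 8 /ó/ is itself a trigger — this domain ends here.
From /ó/ at 8 rightward: 9 /ò/ blocks.
Targets with no active source: positions 11 13 stay [-high tone].

1 2 4 5 6 7 8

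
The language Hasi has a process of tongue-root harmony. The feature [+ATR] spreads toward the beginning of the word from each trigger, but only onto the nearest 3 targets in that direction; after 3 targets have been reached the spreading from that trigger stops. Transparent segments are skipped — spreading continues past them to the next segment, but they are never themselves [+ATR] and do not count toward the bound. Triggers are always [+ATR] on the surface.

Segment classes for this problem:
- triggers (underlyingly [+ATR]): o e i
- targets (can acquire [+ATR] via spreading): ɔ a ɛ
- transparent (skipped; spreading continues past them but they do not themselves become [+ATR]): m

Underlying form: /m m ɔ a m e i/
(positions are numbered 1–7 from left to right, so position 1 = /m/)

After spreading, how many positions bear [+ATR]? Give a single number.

4

From /e/ at 6 leftward: 5 /m/ transparent; 4 /a/ → [+ATR]; 3 /ɔ/ → [+ATR]; 2 /m/ transparent; 1 /m/ transparent; word edge.
From /i/ at 7 leftward: 6 /e/ is itself a trigger — this domain ends here.
[+ATR] positions on the surface: 3 4 6 7.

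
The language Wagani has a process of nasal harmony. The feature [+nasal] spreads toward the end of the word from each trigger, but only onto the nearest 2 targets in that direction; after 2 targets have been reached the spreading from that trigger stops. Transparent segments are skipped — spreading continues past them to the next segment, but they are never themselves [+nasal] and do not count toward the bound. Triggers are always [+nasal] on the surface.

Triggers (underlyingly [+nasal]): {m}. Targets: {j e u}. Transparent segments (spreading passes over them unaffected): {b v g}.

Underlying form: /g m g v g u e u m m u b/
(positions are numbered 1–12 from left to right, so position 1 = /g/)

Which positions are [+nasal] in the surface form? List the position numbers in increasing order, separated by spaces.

2 6 7 9 10 11

From /m/ at 2 rightward: 3 /g/ transparent; 4 /v/ transparent; 5 /g/ transparent; 6 /u/ → [+nasal]; 7 /e/ → [+nasal]; bound reached.
From /m/ at 9 rightward: 10 /m/ is itself a trigger — this domain ends here.
From /m/ at 10 rightward: 11 /u/ → [+nasal]; 12 /b/ transparent; word edge.
Target with no active source: position 8 stays [-nasal].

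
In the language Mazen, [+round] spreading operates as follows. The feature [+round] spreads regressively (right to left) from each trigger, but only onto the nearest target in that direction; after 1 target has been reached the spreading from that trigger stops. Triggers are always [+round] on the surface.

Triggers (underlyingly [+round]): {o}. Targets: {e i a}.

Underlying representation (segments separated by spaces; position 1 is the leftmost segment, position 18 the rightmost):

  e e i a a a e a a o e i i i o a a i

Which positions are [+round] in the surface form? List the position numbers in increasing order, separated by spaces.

9 10 14 15

From /o/ at 10 leftward: 9 /a/ → [+round]; bound reached.
From /o/ at 15 leftward: 14 /i/ → [+round]; bound reached.
Targets with no active source: positions 1 2 3 4 5 6 7 8 11 12 13 16 17 18 stay [-round].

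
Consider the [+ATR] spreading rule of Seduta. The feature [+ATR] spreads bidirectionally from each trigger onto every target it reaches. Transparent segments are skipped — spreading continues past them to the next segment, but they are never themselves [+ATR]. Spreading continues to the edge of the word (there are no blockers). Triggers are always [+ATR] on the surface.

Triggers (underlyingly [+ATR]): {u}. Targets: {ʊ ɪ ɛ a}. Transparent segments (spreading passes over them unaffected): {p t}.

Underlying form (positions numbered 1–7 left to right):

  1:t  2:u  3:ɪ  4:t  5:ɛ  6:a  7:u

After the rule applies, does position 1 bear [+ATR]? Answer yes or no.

From /u/ at 2 rightward: 3 /ɪ/ → [+ATR]; 4 /t/ transparent; 5 /ɛ/ → [+ATR]; 6 /a/ → [+ATR]; 7 /u/ is itself a trigger — this domain ends here.
From /u/ at 2 leftward: 1 /t/ transparent; word edge.
From /u/ at 7 rightward: word edge.
From /u/ at 7 leftward: 6 /a/ → [+ATR]; 5 /ɛ/ → [+ATR]; 4 /t/ transparent; 3 /ɪ/ → [+ATR]; 2 /u/ is itself a trigger — this domain ends here.
[+ATR] positions on the surface: 2 3 5 6 7.

no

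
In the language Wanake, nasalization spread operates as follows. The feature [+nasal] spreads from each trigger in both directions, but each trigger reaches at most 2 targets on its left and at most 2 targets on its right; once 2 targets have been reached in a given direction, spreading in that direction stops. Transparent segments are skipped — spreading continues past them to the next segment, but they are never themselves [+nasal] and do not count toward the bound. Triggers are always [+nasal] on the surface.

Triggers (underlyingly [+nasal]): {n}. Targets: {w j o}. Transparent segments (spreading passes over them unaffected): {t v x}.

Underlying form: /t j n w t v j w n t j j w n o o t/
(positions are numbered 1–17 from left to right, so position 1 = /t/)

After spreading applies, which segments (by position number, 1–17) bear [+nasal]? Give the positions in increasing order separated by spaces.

From /n/ at 3 rightward: 4 /w/ → [+nasal]; 5 /t/ transparent; 6 /v/ transparent; 7 /j/ → [+nasal]; bound reached.
From /n/ at 3 leftward: 2 /j/ → [+nasal]; 1 /t/ transparent; word edge.
From /n/ at 9 rightward: 10 /t/ transparent; 11 /j/ → [+nasal]; 12 /j/ → [+nasal]; bound reached.
From /n/ at 9 leftward: 8 /w/ → [+nasal]; 7 /j/ → [+nasal]; bound reached.
From /n/ at 14 rightward: 15 /o/ → [+nasal]; 16 /o/ → [+nasal]; bound reached.
From /n/ at 14 leftward: 13 /w/ → [+nasal]; 12 /j/ → [+nasal]; bound reached.

2 3 4 7 8 9 11 12 13 14 15 16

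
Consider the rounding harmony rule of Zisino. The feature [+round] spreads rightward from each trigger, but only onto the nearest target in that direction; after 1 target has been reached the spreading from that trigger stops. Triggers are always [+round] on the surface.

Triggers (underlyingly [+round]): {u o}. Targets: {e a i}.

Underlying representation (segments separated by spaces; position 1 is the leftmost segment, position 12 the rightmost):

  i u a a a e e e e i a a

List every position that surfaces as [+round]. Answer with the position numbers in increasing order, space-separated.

From /u/ at 2 rightward: 3 /a/ → [+round]; bound reached.
Targets with no active source: positions 1 4 5 6 7 8 9 10 11 12 stay [-round].

2 3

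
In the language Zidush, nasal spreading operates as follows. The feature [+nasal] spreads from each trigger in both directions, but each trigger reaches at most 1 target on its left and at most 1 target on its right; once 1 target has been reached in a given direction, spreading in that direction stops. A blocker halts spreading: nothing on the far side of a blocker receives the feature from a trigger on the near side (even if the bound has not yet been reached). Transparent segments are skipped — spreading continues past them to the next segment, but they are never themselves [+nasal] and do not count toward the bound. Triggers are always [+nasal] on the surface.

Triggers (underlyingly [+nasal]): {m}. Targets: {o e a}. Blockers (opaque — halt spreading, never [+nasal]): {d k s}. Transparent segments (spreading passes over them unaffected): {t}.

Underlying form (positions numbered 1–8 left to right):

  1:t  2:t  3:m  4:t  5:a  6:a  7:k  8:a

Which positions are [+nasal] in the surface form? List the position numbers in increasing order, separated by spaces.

3 5

From /m/ at 3 rightward: 4 /t/ transparent; 5 /a/ → [+nasal]; bound reached.
From /m/ at 3 leftward: 2 /t/ transparent; 1 /t/ transparent; word edge.
Targets with no active source: positions 6 8 stay [-nasal].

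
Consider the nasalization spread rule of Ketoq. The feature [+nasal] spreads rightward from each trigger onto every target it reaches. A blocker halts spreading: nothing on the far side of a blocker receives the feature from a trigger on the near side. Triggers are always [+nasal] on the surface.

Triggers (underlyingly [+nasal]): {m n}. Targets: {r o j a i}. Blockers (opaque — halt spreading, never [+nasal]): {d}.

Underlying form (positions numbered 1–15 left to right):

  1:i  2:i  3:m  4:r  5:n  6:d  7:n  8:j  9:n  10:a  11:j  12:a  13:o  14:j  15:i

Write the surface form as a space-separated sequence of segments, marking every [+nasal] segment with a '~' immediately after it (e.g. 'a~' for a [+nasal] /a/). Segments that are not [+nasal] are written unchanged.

From /m/ at 3 rightward: 4 /r/ → [+nasal]; 5 /n/ is itself a trigger — this domain ends here.
From /n/ at 5 rightward: 6 /d/ blocks.
From /n/ at 7 rightward: 8 /j/ → [+nasal]; 9 /n/ is itself a trigger — this domain ends here.
From /n/ at 9 rightward: 10 /a/ → [+nasal]; 11 /j/ → [+nasal]; 12 /a/ → [+nasal]; 13 /o/ → [+nasal]; 14 /j/ → [+nasal]; 15 /i/ → [+nasal]; word edge.
Targets with no active source: positions 1 2 stay [-nasal].
[+nasal] positions on the surface: 3 4 5 7 8 9 10 11 12 13 14 15.

i i m~ r~ n~ d n~ j~ n~ a~ j~ a~ o~ j~ i~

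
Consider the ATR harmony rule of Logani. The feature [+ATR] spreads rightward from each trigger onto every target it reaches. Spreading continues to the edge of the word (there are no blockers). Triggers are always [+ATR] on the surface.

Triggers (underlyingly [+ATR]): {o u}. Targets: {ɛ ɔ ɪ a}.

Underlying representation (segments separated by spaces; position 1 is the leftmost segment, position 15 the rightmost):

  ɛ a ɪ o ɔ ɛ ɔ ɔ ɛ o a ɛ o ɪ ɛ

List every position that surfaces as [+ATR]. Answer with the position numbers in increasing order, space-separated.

From /o/ at 4 rightward: 5 /ɔ/ → [+ATR]; 6 /ɛ/ → [+ATR]; 7 /ɔ/ → [+ATR]; 8 /ɔ/ → [+ATR]; 9 /ɛ/ → [+ATR]; 10 /o/ is itself a trigger — this domain ends here.
From /o/ at 10 rightward: 11 /a/ → [+ATR]; 12 /ɛ/ → [+ATR]; 13 /o/ is itself a trigger — this domain ends here.
From /o/ at 13 rightward: 14 /ɪ/ → [+ATR]; 15 /ɛ/ → [+ATR]; word edge.
Targets with no active source: positions 1 2 3 stay [-ATR].

4 5 6 7 8 9 10 11 12 13 14 15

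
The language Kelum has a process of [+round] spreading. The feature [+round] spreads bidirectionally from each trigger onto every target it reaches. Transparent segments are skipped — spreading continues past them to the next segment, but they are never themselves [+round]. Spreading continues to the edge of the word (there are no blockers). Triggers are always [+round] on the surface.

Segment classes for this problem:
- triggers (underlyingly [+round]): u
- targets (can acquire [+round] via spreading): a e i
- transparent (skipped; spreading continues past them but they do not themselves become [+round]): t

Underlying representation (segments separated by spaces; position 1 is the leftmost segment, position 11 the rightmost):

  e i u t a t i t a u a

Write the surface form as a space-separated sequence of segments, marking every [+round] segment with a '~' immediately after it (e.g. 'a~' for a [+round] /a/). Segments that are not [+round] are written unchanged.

From /u/ at 3 rightward: 4 /t/ transparent; 5 /a/ → [+round]; 6 /t/ transparent; 7 /i/ → [+round]; 8 /t/ transparent; 9 /a/ → [+round]; 10 /u/ is itself a trigger — this domain ends here.
From /u/ at 3 leftward: 2 /i/ → [+round]; 1 /e/ → [+round]; word edge.
From /u/ at 10 rightward: 11 /a/ → [+round]; word edge.
From /u/ at 10 leftward: 9 /a/ → [+round]; 8 /t/ transparent; 7 /i/ → [+round]; 6 /t/ transparent; 5 /a/ → [+round]; 4 /t/ transparent; 3 /u/ is itself a trigger — this domain ends here.
[+round] positions on the surface: 1 2 3 5 7 9 10 11.

e~ i~ u~ t a~ t i~ t a~ u~ a~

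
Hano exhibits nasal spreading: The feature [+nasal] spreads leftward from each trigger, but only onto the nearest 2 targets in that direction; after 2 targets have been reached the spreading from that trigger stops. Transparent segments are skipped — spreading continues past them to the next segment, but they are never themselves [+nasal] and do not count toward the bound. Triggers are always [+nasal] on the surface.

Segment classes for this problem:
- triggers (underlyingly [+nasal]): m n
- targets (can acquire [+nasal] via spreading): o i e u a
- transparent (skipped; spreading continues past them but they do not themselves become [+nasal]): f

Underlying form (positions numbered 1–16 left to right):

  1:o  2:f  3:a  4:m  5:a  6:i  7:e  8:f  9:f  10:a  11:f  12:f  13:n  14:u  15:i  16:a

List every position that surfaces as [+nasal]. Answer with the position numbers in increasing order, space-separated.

From /m/ at 4 leftward: 3 /a/ → [+nasal]; 2 /f/ transparent; 1 /o/ → [+nasal]; bound reached.
From /n/ at 13 leftward: 12 /f/ transparent; 11 /f/ transparent; 10 /a/ → [+nasal]; 9 /f/ transparent; 8 /f/ transparent; 7 /e/ → [+nasal]; bound reached.
Targets with no active source: positions 5 6 14 15 16 stay [-nasal].

1 3 4 7 10 13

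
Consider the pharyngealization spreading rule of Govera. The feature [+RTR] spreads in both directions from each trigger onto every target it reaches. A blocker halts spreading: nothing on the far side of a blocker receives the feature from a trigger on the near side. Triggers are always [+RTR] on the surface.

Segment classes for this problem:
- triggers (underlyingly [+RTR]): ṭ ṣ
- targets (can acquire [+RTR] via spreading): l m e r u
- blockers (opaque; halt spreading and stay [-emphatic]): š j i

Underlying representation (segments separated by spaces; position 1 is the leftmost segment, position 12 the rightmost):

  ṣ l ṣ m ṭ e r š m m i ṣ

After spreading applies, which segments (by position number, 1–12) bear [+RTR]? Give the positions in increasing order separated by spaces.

1 2 3 4 5 6 7 12

From /ṣ/ at 1 rightward: 2 /l/ → [+RTR]; 3 /ṣ/ is itself a trigger — this domain ends here.
From /ṣ/ at 1 leftward: word edge.
From /ṣ/ at 3 rightward: 4 /m/ → [+RTR]; 5 /ṭ/ is itself a trigger — this domain ends here.
From /ṣ/ at 3 leftward: 2 /l/ → [+RTR]; 1 /ṣ/ is itself a trigger — this domain ends here.
From /ṭ/ at 5 rightward: 6 /e/ → [+RTR]; 7 /r/ → [+RTR]; 8 /š/ blocks.
From /ṭ/ at 5 leftward: 4 /m/ → [+RTR]; 3 /ṣ/ is itself a trigger — this domain ends here.
From /ṣ/ at 12 rightward: word edge.
From /ṣ/ at 12 leftward: 11 /i/ blocks.
Targets with no active source: positions 9 10 stay [-emphatic].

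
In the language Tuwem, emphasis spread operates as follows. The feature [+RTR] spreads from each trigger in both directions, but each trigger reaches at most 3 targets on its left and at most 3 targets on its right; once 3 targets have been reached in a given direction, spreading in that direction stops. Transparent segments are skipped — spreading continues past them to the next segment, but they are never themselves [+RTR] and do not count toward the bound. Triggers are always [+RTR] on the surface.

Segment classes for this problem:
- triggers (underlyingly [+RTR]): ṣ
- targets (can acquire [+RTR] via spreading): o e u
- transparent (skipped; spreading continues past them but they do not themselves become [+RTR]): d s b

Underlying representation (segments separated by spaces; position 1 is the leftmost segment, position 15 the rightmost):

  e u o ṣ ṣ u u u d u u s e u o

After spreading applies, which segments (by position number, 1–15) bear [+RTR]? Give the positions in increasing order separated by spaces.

1 2 3 4 5 6 7 8

From /ṣ/ at 4 rightward: 5 /ṣ/ is itself a trigger — this domain ends here.
From /ṣ/ at 4 leftward: 3 /o/ → [+RTR]; 2 /u/ → [+RTR]; 1 /e/ → [+RTR]; bound reached.
From /ṣ/ at 5 rightward: 6 /u/ → [+RTR]; 7 /u/ → [+RTR]; 8 /u/ → [+RTR]; bound reached.
From /ṣ/ at 5 leftward: 4 /ṣ/ is itself a trigger — this domain ends here.
Targets with no active source: positions 10 11 13 14 15 stay [-emphatic].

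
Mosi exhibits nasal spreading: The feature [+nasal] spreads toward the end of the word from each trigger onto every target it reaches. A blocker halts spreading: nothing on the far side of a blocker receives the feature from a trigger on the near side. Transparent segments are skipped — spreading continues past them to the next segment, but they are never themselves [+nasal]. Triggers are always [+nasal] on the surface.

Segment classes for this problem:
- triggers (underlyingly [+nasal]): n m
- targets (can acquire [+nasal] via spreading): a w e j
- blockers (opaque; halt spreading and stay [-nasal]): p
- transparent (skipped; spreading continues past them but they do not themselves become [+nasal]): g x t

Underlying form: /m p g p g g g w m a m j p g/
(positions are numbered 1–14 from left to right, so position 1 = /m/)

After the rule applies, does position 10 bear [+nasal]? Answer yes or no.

yes

From /m/ at 1 rightward: 2 /p/ blocks.
From /m/ at 9 rightward: 10 /a/ → [+nasal]; 11 /m/ is itself a trigger — this domain ends here.
From /m/ at 11 rightward: 12 /j/ → [+nasal]; 13 /p/ blocks.
Target with no active source: position 8 stays [-nasal].
[+nasal] positions on the surface: 1 9 10 11 12.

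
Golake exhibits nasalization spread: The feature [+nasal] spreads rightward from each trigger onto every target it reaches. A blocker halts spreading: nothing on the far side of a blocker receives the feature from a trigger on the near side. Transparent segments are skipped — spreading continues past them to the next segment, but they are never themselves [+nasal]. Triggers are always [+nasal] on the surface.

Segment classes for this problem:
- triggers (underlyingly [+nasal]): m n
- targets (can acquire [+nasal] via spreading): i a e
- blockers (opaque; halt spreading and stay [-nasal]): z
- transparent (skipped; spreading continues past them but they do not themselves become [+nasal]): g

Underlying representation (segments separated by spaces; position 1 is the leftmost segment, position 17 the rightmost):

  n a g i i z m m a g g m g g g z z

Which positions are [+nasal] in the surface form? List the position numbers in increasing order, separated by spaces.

1 2 4 5 7 8 9 12

From /n/ at 1 rightward: 2 /a/ → [+nasal]; 3 /g/ transparent; 4 /i/ → [+nasal]; 5 /i/ → [+nasal]; 6 /z/ blocks.
From /m/ at 7 rightward: 8 /m/ is itself a trigger — this domain ends here.
From /m/ at 8 rightward: 9 /a/ → [+nasal]; 10 /g/ transparent; 11 /g/ transparent; 12 /m/ is itself a trigger — this domain ends here.
From /m/ at 12 rightward: 13 /g/ transparent; 14 /g/ transparent; 15 /g/ transparent; 16 /z/ blocks.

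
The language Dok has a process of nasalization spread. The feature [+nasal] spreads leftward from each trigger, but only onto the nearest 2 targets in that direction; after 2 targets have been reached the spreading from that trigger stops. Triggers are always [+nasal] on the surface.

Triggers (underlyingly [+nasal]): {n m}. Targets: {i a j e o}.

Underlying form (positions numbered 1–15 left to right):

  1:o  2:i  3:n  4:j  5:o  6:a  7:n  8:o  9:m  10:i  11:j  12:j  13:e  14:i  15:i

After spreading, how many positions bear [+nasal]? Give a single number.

8

From /n/ at 3 leftward: 2 /i/ → [+nasal]; 1 /o/ → [+nasal]; bound reached.
From /n/ at 7 leftward: 6 /a/ → [+nasal]; 5 /o/ → [+nasal]; bound reached.
From /m/ at 9 leftward: 8 /o/ → [+nasal]; 7 /n/ is itself a trigger — this domain ends here.
Targets with no active source: positions 4 10 11 12 13 14 15 stay [-nasal].
[+nasal] positions on the surface: 1 2 3 5 6 7 8 9.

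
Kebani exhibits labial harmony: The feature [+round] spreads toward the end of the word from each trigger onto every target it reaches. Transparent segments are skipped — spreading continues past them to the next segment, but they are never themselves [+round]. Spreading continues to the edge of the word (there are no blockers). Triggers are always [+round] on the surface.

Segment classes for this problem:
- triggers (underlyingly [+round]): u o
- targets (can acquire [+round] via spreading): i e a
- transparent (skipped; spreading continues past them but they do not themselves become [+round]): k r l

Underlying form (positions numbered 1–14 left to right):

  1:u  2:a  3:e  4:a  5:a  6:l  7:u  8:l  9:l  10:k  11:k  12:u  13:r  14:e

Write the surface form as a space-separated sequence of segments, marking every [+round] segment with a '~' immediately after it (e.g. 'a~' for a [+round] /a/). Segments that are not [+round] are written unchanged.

u~ a~ e~ a~ a~ l u~ l l k k u~ r e~

From /u/ at 1 rightward: 2 /a/ → [+round]; 3 /e/ → [+round]; 4 /a/ → [+round]; 5 /a/ → [+round]; 6 /l/ transparent; 7 /u/ is itself a trigger — this domain ends here.
From /u/ at 7 rightward: 8 /l/ transparent; 9 /l/ transparent; 10 /k/ transparent; 11 /k/ transparent; 12 /u/ is itself a trigger — this domain ends here.
From /u/ at 12 rightward: 13 /r/ transparent; 14 /e/ → [+round]; word edge.
[+round] positions on the surface: 1 2 3 4 5 7 12 14.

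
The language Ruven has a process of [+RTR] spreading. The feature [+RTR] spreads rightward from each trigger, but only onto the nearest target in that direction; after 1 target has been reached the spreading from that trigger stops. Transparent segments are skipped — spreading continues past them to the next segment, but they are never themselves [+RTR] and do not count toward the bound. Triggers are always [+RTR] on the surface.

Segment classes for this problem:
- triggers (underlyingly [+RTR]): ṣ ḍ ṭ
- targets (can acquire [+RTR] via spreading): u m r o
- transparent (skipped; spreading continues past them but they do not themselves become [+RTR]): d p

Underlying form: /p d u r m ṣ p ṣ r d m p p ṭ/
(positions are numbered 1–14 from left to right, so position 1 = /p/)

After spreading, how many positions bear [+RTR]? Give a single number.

From /ṣ/ at 6 rightward: 7 /p/ transparent; 8 /ṣ/ is itself a trigger — this domain ends here.
From /ṣ/ at 8 rightward: 9 /r/ → [+RTR]; bound reached.
From /ṭ/ at 14 rightward: word edge.
Targets with no active source: positions 3 4 5 11 stay [-emphatic].
[+RTR] positions on the surface: 6 8 9 14.

4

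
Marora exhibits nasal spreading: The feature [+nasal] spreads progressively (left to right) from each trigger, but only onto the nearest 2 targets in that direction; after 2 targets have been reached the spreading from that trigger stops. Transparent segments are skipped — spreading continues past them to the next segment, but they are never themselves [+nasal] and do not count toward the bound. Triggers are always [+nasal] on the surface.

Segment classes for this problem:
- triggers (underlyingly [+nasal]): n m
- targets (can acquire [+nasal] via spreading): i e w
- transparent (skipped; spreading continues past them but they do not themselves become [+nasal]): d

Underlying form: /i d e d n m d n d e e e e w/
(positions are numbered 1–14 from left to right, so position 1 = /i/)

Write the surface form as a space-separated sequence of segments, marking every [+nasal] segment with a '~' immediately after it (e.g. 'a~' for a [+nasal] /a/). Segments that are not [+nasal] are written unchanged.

i d e d n~ m~ d n~ d e~ e~ e e w

From /n/ at 5 rightward: 6 /m/ is itself a trigger — this domain ends here.
From /m/ at 6 rightward: 7 /d/ transparent; 8 /n/ is itself a trigger — this domain ends here.
From /n/ at 8 rightward: 9 /d/ transparent; 10 /e/ → [+nasal]; 11 /e/ → [+nasal]; bound reached.
Targets with no active source: positions 1 3 12 13 14 stay [-nasal].
[+nasal] positions on the surface: 5 6 8 10 11.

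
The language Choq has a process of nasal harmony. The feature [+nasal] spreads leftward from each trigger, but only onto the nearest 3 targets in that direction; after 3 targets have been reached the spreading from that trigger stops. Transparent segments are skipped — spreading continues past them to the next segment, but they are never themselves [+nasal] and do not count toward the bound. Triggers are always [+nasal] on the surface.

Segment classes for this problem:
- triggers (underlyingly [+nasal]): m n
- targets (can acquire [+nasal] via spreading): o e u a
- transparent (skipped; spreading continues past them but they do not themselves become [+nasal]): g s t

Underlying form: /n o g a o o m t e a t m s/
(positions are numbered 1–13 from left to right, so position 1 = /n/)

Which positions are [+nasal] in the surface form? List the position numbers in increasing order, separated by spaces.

1 4 5 6 7 9 10 12

From /n/ at 1 leftward: word edge.
From /m/ at 7 leftward: 6 /o/ → [+nasal]; 5 /o/ → [+nasal]; 4 /a/ → [+nasal]; bound reached.
From /m/ at 12 leftward: 11 /t/ transparent; 10 /a/ → [+nasal]; 9 /e/ → [+nasal]; 8 /t/ transparent; 7 /m/ is itself a trigger — this domain ends here.
Target with no active source: position 2 stays [-nasal].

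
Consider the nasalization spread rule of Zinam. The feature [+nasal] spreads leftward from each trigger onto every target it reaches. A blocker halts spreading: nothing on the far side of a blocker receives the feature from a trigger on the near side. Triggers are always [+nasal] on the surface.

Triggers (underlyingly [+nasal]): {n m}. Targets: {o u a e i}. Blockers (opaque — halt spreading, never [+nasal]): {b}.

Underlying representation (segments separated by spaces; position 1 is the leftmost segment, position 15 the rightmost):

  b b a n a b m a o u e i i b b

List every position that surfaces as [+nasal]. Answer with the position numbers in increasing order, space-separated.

From /n/ at 4 leftward: 3 /a/ → [+nasal]; 2 /b/ blocks.
From /m/ at 7 leftward: 6 /b/ blocks.
Targets with no active source: positions 5 8 9 10 11 12 13 stay [-nasal].

3 4 7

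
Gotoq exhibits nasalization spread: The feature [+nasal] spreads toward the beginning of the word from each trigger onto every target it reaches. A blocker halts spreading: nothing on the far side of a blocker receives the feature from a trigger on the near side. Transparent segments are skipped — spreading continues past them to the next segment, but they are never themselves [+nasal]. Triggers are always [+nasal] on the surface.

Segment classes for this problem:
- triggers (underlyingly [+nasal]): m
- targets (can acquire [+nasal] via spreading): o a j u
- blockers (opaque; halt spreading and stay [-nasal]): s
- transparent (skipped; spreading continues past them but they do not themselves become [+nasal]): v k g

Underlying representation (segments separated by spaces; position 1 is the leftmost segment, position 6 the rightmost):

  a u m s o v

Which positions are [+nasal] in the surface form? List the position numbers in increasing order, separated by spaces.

From /m/ at 3 leftward: 2 /u/ → [+nasal]; 1 /a/ → [+nasal]; word edge.
Target with no active source: position 5 stays [-nasal].

1 2 3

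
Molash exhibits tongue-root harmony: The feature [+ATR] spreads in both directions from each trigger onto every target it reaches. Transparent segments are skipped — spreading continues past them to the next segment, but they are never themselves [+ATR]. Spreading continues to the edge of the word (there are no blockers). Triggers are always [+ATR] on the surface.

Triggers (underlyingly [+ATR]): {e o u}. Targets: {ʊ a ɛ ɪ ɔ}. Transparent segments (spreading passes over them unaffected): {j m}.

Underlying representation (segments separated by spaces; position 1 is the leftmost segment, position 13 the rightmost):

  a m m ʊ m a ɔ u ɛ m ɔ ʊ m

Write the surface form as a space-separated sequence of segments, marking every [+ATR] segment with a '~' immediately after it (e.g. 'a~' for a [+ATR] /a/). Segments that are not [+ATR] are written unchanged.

From /u/ at 8 rightward: 9 /ɛ/ → [+ATR]; 10 /m/ transparent; 11 /ɔ/ → [+ATR]; 12 /ʊ/ → [+ATR]; 13 /m/ transparent; word edge.
From /u/ at 8 leftward: 7 /ɔ/ → [+ATR]; 6 /a/ → [+ATR]; 5 /m/ transparent; 4 /ʊ/ → [+ATR]; 3 /m/ transparent; 2 /m/ transparent; 1 /a/ → [+ATR]; word edge.
[+ATR] positions on the surface: 1 4 6 7 8 9 11 12.

a~ m m ʊ~ m a~ ɔ~ u~ ɛ~ m ɔ~ ʊ~ m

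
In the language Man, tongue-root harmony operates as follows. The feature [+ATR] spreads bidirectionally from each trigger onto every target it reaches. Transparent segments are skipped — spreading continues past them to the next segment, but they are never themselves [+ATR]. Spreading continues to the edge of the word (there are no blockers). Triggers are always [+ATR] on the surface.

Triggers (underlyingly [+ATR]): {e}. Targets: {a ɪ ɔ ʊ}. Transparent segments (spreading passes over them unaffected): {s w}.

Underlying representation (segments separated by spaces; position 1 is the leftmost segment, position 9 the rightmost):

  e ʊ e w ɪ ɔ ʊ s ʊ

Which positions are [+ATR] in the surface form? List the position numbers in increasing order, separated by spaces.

From /e/ at 1 rightward: 2 /ʊ/ → [+ATR]; 3 /e/ is itself a trigger — this domain ends here.
From /e/ at 1 leftward: word edge.
From /e/ at 3 rightward: 4 /w/ transparent; 5 /ɪ/ → [+ATR]; 6 /ɔ/ → [+ATR]; 7 /ʊ/ → [+ATR]; 8 /s/ transparent; 9 /ʊ/ → [+ATR]; word edge.
From /e/ at 3 leftward: 2 /ʊ/ → [+ATR]; 1 /e/ is itself a trigger — this domain ends here.

1 2 3 5 6 7 9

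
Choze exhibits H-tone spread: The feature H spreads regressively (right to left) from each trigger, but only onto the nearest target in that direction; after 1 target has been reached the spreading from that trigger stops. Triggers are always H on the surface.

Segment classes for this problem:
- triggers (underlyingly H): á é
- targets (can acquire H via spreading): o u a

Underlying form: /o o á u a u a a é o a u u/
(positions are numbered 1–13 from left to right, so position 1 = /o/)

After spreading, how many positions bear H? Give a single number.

4

From /á/ at 3 leftward: 2 /o/ → H; bound reached.
From /é/ at 9 leftward: 8 /a/ → H; bound reached.
Targets with no active source: positions 1 4 5 6 7 10 11 12 13 stay [-high tone].
H positions on the surface: 2 3 8 9.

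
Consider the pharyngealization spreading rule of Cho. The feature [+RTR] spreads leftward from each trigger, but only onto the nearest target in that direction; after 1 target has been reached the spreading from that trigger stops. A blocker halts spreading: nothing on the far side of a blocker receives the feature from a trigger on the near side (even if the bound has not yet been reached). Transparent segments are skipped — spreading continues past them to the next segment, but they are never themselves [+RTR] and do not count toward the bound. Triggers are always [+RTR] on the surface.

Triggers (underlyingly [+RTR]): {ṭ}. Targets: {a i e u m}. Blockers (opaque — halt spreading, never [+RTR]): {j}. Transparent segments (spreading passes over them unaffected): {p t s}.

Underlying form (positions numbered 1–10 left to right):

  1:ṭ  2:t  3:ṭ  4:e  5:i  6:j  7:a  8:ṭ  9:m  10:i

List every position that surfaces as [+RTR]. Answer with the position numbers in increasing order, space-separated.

From /ṭ/ at 1 leftward: word edge.
From /ṭ/ at 3 leftward: 2 /t/ transparent; 1 /ṭ/ is itself a trigger — this domain ends here.
From /ṭ/ at 8 leftward: 7 /a/ → [+RTR]; bound reached.
Targets with no active source: positions 4 5 9 10 stay [-emphatic].

1 3 7 8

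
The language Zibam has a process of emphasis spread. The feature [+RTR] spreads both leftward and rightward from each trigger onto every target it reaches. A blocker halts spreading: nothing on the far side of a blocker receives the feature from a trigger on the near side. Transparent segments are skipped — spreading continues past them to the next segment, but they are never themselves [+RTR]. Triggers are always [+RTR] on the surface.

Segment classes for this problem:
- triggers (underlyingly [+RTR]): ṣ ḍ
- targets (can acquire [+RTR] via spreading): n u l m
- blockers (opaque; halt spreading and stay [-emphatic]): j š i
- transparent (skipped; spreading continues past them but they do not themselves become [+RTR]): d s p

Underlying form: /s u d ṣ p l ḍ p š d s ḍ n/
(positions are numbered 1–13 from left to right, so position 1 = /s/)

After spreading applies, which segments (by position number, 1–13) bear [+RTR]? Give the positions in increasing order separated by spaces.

From /ṣ/ at 4 rightward: 5 /p/ transparent; 6 /l/ → [+RTR]; 7 /ḍ/ is itself a trigger — this domain ends here.
From /ṣ/ at 4 leftward: 3 /d/ transparent; 2 /u/ → [+RTR]; 1 /s/ transparent; word edge.
From /ḍ/ at 7 rightward: 8 /p/ transparent; 9 /š/ blocks.
From /ḍ/ at 7 leftward: 6 /l/ → [+RTR]; 5 /p/ transparent; 4 /ṣ/ is itself a trigger — this domain ends here.
From /ḍ/ at 12 rightward: 13 /n/ → [+RTR]; word edge.
From /ḍ/ at 12 leftward: 11 /s/ transparent; 10 /d/ transparent; 9 /š/ blocks.

2 4 6 7 12 13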